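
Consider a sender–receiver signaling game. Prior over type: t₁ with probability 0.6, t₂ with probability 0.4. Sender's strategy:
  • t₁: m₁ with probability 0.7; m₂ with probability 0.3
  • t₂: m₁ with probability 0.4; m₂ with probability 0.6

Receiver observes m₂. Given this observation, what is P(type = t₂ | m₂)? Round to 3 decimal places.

Apply Bayes' rule using the sender's strategy as the likelihood.
P(m₂) = 0.6·0.3 + 0.4·0.6 = 0.42
P(t₂ | m₂) = (0.4·0.6) / 0.42 = 0.24 / 0.42 = 0.571429

0.571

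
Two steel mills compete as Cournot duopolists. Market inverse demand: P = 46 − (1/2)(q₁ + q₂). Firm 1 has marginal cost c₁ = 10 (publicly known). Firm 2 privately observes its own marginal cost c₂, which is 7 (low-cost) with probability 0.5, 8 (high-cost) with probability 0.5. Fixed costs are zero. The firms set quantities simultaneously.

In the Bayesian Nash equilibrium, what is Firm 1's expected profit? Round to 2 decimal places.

Type-c best response for Firm 2: q₂(c) = (46 − c) − q₁/2.
Firm 1 maximizes expected profit; its first-order condition is 46 − q₁ − (1/2)E[q₂] − 10 = 0.
Substituting E[q₂] and solving: E[c₂] = 7.5, so q₁ = (46 − 2·10 + 7.5)/(3/2) = 22.3333.
E[P] = 46 − (1/2)·(q₁ + E[q₂]) = 21.1667; Firm 1's expected profit = (E[P] − 10)·q₁ = (21.1667 − 10)·22.3333 = 249.389.

249.39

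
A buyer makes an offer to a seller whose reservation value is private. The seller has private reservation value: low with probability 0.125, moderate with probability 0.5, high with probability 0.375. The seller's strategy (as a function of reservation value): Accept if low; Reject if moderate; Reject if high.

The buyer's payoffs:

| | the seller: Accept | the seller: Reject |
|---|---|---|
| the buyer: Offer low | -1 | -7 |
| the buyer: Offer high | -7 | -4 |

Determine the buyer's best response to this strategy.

E[Offer low] = 0.125·(-1) + 0.5·(-7) + 0.375·(-7) = -6.25
E[Offer high] = 0.125·(-7) + 0.5·(-4) + 0.375·(-4) = -4.375
Best response: Offer high (-4.375 is the largest).

Offer high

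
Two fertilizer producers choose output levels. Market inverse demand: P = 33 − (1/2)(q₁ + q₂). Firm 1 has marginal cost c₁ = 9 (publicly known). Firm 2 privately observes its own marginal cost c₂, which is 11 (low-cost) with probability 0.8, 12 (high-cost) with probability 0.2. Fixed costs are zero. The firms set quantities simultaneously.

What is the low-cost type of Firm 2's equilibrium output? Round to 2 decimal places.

Type-c best response for Firm 2: q₂(c) = (33 − c) − q₁/2.
Firm 1 maximizes expected profit; its first-order condition is 33 − q₁ − (1/2)E[q₂] − 9 = 0.
Substituting E[q₂] and solving: E[c₂] = 11.2, so q₁ = (33 − 2·9 + 11.2)/(3/2) = 17.4667.
q₂(low-cost) = (33 − 11 − (1/2)·17.4667) = 13.2667.

13.27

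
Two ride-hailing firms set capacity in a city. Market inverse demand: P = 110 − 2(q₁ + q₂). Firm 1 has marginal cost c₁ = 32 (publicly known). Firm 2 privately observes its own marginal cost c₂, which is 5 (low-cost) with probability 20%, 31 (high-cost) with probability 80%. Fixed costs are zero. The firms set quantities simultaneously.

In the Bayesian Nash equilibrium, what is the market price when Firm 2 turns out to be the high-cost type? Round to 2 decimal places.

58.53

Type-c best response for Firm 2: q₂(c) = (110 − c)/4 − q₁/2.
Firm 1 maximizes expected profit; its first-order condition is 110 − 4q₁ − 2E[q₂] − 32 = 0.
Substituting E[q₂] and solving: E[c₂] = 25.8, so q₁ = (110 − 2·32 + 25.8)/6 = 11.9667.
q₂(high-cost) = 13.7667, so P = 110 − 2·(11.9667 + 13.7667) = 58.5333.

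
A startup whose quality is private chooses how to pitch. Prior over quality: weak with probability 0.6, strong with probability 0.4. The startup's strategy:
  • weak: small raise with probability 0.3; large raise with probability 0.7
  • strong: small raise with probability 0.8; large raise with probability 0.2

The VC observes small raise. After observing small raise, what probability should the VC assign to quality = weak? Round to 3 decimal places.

P(small raise) = 0.6·0.3 + 0.4·0.8 = 0.5
P(weak | small raise) = (0.6·0.3) / 0.5 = 0.18 / 0.5 = 0.36

0.360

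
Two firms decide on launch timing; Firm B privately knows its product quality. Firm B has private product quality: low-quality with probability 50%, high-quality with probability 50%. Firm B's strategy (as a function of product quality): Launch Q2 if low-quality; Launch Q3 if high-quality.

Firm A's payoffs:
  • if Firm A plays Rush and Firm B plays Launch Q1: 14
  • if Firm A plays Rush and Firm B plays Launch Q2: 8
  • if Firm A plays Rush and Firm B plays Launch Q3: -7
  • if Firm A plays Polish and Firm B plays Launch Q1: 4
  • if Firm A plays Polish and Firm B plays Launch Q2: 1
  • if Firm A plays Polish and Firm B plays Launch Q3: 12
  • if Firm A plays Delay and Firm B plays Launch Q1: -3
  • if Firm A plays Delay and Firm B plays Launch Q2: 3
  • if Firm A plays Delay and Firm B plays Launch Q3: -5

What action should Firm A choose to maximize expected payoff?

Polish

E[Rush] = 0.5·(8) + 0.5·(-7) = 0.5
E[Polish] = 0.5·(1) + 0.5·(12) = 6.5
E[Delay] = 0.5·(3) + 0.5·(-5) = -1
Best response: Polish (6.5 is the largest).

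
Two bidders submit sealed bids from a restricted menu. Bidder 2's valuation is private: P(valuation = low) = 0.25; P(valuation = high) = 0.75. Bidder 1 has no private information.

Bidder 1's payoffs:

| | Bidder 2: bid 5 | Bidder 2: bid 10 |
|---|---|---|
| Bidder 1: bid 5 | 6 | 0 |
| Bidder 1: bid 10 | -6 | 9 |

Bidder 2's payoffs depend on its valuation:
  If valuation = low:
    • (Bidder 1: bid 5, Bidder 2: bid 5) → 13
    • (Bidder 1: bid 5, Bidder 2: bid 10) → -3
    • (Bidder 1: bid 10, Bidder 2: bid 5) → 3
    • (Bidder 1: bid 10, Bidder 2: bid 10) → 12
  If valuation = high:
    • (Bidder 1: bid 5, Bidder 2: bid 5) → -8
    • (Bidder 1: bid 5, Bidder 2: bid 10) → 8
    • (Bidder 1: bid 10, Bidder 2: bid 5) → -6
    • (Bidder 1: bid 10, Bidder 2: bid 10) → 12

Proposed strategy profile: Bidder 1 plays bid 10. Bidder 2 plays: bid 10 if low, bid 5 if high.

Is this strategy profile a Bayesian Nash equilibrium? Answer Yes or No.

A profile is a BNE iff every type of every player is best-responding given beliefs about the other side.
Bidder 1 plays bid 10: E[bid 10] = 0.25·(9) + 0.75·(-6) = -2.25; E[bid 5] = 4.5. Not best-responding. ✗
Bidder 2 (valuation low), facing bid 10: bid 5 gives 3, bid 10 gives 12. Proposed bid 10 is best. ✓
Bidder 2 (valuation high), facing bid 10: bid 5 gives -6, bid 10 gives 12. Proposed bid 5 is not best — profitable deviation exists. ✗

No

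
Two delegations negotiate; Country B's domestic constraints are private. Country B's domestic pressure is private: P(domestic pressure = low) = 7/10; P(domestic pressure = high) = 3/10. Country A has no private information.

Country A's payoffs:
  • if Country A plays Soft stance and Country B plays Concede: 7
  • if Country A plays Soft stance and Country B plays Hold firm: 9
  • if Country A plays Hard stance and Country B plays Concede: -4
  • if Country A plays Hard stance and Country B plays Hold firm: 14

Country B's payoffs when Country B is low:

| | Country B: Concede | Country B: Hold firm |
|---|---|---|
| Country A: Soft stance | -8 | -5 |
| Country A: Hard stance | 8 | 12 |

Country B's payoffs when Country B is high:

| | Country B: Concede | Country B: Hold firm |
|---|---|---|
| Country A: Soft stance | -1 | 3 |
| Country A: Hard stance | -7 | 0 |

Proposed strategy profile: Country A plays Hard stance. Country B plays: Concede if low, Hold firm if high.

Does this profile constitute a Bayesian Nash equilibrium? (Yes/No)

No

Country A plays Hard stance: E[Hard stance] = 7/10·(-4) + 3/10·(14) = 7/5; E[Soft stance] = 38/5. Not best-responding. ✗
Country B (domestic pressure low), facing Hard stance: Concede gives 8, Hold firm gives 12. Proposed Concede is not best — profitable deviation exists. ✗
Country B (domestic pressure high), facing Hard stance: Concede gives -7, Hold firm gives 0. Proposed Hold firm is best. ✓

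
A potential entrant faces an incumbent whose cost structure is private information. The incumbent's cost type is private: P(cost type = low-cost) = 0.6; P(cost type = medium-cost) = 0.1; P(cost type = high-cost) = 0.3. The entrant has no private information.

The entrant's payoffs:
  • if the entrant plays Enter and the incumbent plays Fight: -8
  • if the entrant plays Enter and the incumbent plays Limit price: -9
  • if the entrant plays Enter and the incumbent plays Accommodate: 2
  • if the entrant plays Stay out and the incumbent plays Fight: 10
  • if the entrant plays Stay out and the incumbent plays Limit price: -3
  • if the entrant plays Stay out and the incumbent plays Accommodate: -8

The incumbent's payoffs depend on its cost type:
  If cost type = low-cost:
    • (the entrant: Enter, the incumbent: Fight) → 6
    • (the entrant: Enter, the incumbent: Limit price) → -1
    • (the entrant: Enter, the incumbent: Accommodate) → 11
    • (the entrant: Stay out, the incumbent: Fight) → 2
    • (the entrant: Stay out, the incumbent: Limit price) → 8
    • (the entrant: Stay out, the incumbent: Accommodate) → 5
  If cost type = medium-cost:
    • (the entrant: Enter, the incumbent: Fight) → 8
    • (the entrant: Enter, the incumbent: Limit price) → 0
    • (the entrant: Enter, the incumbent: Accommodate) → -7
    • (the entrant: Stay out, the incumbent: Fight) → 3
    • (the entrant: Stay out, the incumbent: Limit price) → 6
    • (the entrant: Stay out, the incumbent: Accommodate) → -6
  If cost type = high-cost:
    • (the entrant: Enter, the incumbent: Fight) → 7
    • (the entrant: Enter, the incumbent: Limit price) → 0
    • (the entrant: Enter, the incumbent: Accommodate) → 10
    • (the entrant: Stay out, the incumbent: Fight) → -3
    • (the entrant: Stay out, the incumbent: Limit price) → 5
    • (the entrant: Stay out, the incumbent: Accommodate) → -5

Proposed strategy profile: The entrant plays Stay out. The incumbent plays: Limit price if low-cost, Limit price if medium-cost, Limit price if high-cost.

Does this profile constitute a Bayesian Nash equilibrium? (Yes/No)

Yes

A profile is a BNE iff every type of every player is best-responding given beliefs about the other side.
The entrant plays Stay out: E[Stay out] = 0.6·(-3) + 0.1·(-3) + 0.3·(-3) = -3; E[Enter] = -9. Best-responding. ✓
The incumbent (cost type low-cost), facing Stay out: Fight gives 2, Limit price gives 8, Accommodate gives 5. Proposed Limit price is best. ✓
The incumbent (cost type medium-cost), facing Stay out: Fight gives 3, Limit price gives 6, Accommodate gives -6. Proposed Limit price is best. ✓
The incumbent (cost type high-cost), facing Stay out: Fight gives -3, Limit price gives 5, Accommodate gives -5. Proposed Limit price is best. ✓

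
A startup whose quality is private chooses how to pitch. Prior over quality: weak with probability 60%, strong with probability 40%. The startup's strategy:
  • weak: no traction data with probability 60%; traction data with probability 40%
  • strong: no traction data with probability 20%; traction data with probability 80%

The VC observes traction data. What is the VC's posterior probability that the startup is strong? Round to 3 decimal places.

Apply Bayes' rule using the sender's strategy as the likelihood.
P(traction data) = 0.6·0.4 + 0.4·0.8 = 0.56
P(strong | traction data) = (0.4·0.8) / 0.56 = 0.32 / 0.56 = 0.571429

0.571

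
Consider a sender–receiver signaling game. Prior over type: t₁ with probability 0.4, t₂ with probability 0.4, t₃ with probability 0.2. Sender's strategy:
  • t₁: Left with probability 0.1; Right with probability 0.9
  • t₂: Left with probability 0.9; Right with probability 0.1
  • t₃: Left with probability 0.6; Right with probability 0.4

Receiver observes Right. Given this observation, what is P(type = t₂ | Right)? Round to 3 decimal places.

0.083

Apply Bayes' rule using the sender's strategy as the likelihood.
P(Right) = 0.4·0.9 + 0.4·0.1 + 0.2·0.4 = 0.48
P(t₂ | Right) = (0.4·0.1) / 0.48 = 0.04 / 0.48 = 0.0833333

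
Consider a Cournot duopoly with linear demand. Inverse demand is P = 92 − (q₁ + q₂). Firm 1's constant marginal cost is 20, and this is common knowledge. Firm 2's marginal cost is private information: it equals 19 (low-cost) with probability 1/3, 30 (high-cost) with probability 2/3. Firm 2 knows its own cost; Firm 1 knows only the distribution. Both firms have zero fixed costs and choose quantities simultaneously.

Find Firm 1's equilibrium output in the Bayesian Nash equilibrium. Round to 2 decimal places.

26.11

Type-c best response for Firm 2: q₂(c) = (92 − c)/2 − q₁/2.
Firm 1 maximizes expected profit; its first-order condition is 92 − 2q₁ − E[q₂] − 20 = 0.
Substituting E[q₂] and solving: E[c₂] = 26.3333, so q₁ = (92 − 2·20 + 26.3333)/3 = 26.1111.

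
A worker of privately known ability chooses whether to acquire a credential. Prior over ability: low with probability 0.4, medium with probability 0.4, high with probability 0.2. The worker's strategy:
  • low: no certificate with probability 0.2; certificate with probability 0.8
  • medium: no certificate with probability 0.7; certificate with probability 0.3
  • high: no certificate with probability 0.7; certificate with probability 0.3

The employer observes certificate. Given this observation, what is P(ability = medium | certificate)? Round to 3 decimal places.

Apply Bayes' rule using the sender's strategy as the likelihood.
P(certificate) = 0.4·0.8 + 0.4·0.3 + 0.2·0.3 = 0.5
P(medium | certificate) = (0.4·0.3) / 0.5 = 0.12 / 0.5 = 0.24

0.240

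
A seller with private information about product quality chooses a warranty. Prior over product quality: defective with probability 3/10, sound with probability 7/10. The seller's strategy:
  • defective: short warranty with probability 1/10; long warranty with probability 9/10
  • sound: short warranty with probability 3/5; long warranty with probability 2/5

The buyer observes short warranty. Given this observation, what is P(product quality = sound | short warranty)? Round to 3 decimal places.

0.933

Apply Bayes' rule using the sender's strategy as the likelihood.
P(short warranty) = (3/10)·(1/10) + (7/10)·(3/5) = 9/20
P(sound | short warranty) = ((7/10)·(3/5)) / (9/20) = (21/50) / (9/20) = 14/15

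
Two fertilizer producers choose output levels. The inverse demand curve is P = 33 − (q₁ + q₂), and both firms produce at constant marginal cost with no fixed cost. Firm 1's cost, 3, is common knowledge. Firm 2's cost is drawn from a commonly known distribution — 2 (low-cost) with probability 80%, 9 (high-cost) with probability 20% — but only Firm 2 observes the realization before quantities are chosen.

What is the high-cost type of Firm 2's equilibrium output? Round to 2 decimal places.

6.93

Type-c best response for Firm 2: q₂(c) = (33 − c)/2 − q₁/2.
Firm 1 maximizes expected profit; its first-order condition is 33 − 2q₁ − E[q₂] − 3 = 0.
Substituting E[q₂] and solving: E[c₂] = 3.4, so q₁ = (33 − 2·3 + 3.4)/3 = 10.1333.
q₂(high-cost) = (33 − 9 − 10.1333)/2 = 6.93333.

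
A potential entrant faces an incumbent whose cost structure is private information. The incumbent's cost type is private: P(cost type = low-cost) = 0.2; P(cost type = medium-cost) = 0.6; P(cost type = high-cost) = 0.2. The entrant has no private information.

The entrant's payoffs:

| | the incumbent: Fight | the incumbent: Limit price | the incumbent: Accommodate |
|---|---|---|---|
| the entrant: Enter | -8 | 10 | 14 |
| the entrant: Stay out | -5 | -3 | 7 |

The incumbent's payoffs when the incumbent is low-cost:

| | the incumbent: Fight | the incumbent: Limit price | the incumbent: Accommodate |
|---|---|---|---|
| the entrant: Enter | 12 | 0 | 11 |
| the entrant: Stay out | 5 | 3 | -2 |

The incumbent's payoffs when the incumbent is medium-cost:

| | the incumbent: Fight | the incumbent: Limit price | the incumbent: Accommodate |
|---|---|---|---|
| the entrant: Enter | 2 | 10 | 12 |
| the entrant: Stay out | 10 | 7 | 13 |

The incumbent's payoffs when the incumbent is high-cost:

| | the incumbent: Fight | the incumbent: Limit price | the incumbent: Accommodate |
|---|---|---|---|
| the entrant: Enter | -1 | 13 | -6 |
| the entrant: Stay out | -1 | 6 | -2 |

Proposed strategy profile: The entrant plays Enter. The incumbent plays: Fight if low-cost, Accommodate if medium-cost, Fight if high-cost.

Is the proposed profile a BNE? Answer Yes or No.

No

A profile is a BNE iff every type of every player is best-responding given beliefs about the other side.
The entrant plays Enter: E[Enter] = 0.2·(-8) + 0.6·(14) + 0.2·(-8) = 5.2; E[Stay out] = 2.2. Best-responding. ✓
The incumbent (cost type low-cost), facing Enter: Fight gives 12, Limit price gives 0, Accommodate gives 11. Proposed Fight is best. ✓
The incumbent (cost type medium-cost), facing Enter: Fight gives 2, Limit price gives 10, Accommodate gives 12. Proposed Accommodate is best. ✓
The incumbent (cost type high-cost), facing Enter: Fight gives -1, Limit price gives 13, Accommodate gives -6. Proposed Fight is not best — profitable deviation exists. ✗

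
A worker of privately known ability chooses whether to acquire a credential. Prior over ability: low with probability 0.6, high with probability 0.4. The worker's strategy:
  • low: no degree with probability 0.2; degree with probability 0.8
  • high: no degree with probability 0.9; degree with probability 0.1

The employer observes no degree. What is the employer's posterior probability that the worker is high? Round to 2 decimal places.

0.75

Apply Bayes' rule using the sender's strategy as the likelihood.
P(no degree) = 0.6·0.2 + 0.4·0.9 = 0.48
P(high | no degree) = (0.4·0.9) / 0.48 = 0.36 / 0.48 = 0.75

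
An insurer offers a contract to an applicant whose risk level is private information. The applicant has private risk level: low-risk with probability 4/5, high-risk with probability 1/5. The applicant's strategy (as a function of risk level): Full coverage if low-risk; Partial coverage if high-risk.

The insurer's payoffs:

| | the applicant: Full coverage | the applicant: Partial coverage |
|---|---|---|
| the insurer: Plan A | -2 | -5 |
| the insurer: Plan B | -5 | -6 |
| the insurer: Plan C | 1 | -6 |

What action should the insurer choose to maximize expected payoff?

E[Plan A] = 4/5·(-2) + 1/5·(-5) = -13/5
E[Plan B] = 4/5·(-5) + 1/5·(-6) = -26/5
E[Plan C] = 4/5·(1) + 1/5·(-6) = -2/5
Best response: Plan C (-2/5 is the largest).

Plan C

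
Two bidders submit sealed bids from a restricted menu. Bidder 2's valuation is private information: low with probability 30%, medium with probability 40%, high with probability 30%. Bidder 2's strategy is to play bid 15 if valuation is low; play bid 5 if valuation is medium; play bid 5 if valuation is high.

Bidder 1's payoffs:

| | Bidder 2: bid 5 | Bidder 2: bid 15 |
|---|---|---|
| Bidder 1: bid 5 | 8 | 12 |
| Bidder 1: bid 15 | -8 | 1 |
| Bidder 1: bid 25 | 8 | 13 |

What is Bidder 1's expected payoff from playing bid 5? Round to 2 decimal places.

E[bid 5] = 0.3·12 + 0.4·8 + 0.3·8 = 3.6 + 3.2 + 2.4 = 9.2

9.20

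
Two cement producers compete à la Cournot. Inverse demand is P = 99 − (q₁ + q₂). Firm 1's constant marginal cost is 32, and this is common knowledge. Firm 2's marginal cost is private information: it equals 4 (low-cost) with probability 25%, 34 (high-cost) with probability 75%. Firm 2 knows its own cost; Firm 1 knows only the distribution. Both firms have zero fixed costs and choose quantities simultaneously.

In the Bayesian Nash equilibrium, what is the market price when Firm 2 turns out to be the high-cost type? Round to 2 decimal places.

56.25

Type-c best response for Firm 2: q₂(c) = (99 − c)/2 − q₁/2.
Firm 1 maximizes expected profit; its first-order condition is 99 − 2q₁ − E[q₂] − 32 = 0.
Substituting E[q₂] and solving: E[c₂] = 26.5, so q₁ = (99 − 2·32 + 26.5)/3 = 20.5.
q₂(high-cost) = 22.25, so P = 99 − (20.5 + 22.25) = 56.25.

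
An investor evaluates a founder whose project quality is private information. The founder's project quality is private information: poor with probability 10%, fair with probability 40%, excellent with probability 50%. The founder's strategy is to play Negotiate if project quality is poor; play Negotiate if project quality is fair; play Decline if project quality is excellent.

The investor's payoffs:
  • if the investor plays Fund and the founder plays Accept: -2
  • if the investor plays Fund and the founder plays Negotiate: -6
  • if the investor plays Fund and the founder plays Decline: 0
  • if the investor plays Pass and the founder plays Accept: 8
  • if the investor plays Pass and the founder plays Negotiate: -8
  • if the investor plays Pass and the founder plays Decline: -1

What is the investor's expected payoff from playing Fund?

E[Fund] = 0.1·(-6) + 0.4·(-6) + 0.5·0 = (-0.6) + (-2.4) + 0 = -3

-3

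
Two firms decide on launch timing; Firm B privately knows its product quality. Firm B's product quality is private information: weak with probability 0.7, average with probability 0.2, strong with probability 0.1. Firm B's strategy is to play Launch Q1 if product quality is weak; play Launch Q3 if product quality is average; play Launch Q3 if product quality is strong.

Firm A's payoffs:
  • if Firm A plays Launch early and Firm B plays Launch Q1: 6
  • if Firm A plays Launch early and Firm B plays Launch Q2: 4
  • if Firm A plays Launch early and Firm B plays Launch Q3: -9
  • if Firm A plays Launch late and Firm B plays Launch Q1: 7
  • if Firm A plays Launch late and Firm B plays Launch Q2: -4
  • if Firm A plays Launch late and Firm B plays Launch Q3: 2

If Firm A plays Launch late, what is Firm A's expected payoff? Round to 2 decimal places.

5.50

E[Launch late] = 0.7·7 + 0.2·2 + 0.1·2 = 4.9 + 0.4 + 0.2 = 5.5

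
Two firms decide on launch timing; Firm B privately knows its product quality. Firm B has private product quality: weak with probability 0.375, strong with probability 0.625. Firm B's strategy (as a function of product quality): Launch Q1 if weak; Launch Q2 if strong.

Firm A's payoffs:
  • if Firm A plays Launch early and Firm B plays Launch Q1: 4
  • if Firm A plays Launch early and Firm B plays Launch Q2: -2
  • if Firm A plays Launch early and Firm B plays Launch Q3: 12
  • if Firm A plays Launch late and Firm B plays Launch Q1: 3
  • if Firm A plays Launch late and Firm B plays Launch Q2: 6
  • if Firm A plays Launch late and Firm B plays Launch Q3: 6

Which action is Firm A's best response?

Compute Firm A's expected payoff for each action, taking the expectation over Firm B's type.
E[Launch early] = 0.375·(4) + 0.625·(-2) = 0.25
E[Launch late] = 0.375·(3) + 0.625·(6) = 4.875
Best response: Launch late (4.875 is the largest).

Launch late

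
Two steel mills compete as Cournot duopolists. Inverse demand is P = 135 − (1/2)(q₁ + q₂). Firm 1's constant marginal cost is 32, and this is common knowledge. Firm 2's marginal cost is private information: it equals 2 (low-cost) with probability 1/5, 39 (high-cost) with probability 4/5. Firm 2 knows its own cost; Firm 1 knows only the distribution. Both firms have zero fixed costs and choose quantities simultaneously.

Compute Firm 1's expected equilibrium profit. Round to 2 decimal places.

2339.28

Firm 2 with cost c maximizes (135 − (1/2)(q₁+q₂) − c)·q₂, giving q₂(c) = (135 − c − (1/2)q₁).
E[c₂] = 1/5·2 + 4/5·39 = 31.6
Firm 1's FOC against E[q₂] yields q₁ = (135 − 2·32 + E[c₂])/(3/2) = (135 − 64 + 31.6)/(3/2) = 68.4.
E[P] = 135 − (1/2)·(q₁ + E[q₂]) = 66.2; Firm 1's expected profit = (E[P] − 32)·q₁ = (66.2 − 32)·68.4 = 2339.28.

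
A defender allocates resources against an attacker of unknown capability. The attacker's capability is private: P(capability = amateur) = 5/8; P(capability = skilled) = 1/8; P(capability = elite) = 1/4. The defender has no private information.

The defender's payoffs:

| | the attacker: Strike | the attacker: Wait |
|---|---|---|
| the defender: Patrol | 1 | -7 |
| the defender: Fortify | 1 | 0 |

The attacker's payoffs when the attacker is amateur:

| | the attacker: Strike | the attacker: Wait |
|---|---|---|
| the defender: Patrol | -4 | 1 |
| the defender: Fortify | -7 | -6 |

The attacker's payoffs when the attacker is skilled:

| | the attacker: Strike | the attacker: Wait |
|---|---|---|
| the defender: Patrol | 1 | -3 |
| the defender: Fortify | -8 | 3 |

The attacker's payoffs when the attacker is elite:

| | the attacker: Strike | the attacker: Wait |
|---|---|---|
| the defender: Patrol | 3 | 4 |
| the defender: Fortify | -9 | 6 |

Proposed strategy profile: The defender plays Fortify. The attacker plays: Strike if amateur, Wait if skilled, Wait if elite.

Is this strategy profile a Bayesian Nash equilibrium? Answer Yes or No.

The defender plays Fortify: E[Fortify] = 5/8·(1) + 1/8·(0) + 1/4·(0) = 5/8; E[Patrol] = -2. Best-responding. ✓
The attacker (capability amateur), facing Fortify: Strike gives -7, Wait gives -6. Proposed Strike is not best — profitable deviation exists. ✗
The attacker (capability skilled), facing Fortify: Strike gives -8, Wait gives 3. Proposed Wait is best. ✓
The attacker (capability elite), facing Fortify: Strike gives -9, Wait gives 6. Proposed Wait is best. ✓

No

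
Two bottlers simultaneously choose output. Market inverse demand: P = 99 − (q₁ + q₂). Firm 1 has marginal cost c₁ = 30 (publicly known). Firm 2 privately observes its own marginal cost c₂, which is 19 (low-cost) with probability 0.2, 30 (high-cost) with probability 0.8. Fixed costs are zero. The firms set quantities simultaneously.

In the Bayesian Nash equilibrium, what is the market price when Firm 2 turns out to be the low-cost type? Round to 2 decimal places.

Firm 2 with cost c maximizes (99 − (q₁+q₂) − c)·q₂, giving q₂(c) = (99 − c − q₁)/2.
E[c₂] = 0.2·19 + 0.8·30 = 27.8
Firm 1's FOC against E[q₂] yields q₁ = (99 − 2·30 + E[c₂])/3 = (99 − 60 + 27.8)/3 = 22.2667.
q₂(low-cost) = 28.8667, so P = 99 − (22.2667 + 28.8667) = 47.8667.

47.87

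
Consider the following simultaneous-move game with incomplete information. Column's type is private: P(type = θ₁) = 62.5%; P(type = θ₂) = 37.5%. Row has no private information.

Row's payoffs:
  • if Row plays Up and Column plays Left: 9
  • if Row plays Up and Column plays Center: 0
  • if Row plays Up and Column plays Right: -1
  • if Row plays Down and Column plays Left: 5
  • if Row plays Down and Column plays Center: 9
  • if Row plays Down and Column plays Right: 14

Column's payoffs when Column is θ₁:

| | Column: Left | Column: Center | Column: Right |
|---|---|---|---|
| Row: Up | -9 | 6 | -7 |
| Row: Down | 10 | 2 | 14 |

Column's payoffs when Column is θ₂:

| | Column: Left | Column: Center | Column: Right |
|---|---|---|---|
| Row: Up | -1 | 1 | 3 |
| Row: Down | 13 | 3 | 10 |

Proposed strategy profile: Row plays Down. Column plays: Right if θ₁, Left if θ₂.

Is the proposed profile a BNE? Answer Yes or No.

Row plays Down: E[Down] = 0.625·(14) + 0.375·(5) = 10.625; E[Up] = 2.75. Best-responding. ✓
Column (type θ₁), facing Down: Left gives 10, Center gives 2, Right gives 14. Proposed Right is best. ✓
Column (type θ₂), facing Down: Left gives 13, Center gives 3, Right gives 10. Proposed Left is best. ✓

Yes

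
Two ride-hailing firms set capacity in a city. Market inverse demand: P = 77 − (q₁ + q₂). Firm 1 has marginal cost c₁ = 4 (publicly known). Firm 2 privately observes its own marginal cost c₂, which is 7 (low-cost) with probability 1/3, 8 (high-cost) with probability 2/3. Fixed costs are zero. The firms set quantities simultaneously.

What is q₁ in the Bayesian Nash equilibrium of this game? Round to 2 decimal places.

Type-c best response for Firm 2: q₂(c) = (77 − c)/2 − q₁/2.
Firm 1 maximizes expected profit; its first-order condition is 77 − 2q₁ − E[q₂] − 4 = 0.
Substituting E[q₂] and solving: E[c₂] = 7.66667, so q₁ = (77 − 2·4 + 7.66667)/3 = 25.5556.

25.56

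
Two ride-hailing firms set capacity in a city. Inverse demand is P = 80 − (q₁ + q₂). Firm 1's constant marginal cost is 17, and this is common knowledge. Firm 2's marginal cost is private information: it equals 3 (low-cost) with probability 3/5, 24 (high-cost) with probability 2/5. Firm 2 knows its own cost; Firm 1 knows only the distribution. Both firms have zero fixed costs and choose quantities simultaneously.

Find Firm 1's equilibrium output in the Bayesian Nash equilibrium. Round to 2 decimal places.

19.13

Firm 2 with cost c maximizes (80 − (q₁+q₂) − c)·q₂, giving q₂(c) = (80 − c − q₁)/2.
E[c₂] = 3/5·3 + 2/5·24 = 11.4
Firm 1's FOC against E[q₂] yields q₁ = (80 − 2·17 + E[c₂])/3 = (80 − 34 + 11.4)/3 = 19.1333.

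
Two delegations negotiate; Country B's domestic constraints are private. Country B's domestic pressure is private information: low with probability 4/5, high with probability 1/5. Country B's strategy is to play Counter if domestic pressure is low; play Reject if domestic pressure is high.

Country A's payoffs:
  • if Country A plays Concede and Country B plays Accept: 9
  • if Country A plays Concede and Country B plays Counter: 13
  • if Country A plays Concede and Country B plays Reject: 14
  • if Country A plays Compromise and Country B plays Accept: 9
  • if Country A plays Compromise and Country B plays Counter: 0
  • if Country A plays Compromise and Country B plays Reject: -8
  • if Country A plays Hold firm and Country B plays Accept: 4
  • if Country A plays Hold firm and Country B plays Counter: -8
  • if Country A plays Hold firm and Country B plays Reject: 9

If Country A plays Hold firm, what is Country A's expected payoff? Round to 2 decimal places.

-4.60

Take the expectation over Country B's domestic pressure, weighting each type's action by its prior probability.
E[Hold firm] = 4/5·(-8) + 1/5·9 = (-32/5) + 9/5 = -23/5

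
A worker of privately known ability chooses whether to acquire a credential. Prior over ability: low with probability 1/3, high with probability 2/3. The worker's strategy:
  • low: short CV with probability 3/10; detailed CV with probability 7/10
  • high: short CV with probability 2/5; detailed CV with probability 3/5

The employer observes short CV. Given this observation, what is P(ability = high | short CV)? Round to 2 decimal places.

0.73

Apply Bayes' rule using the sender's strategy as the likelihood.
P(short CV) = (1/3)·(3/10) + (2/3)·(2/5) = 11/30
P(high | short CV) = ((2/3)·(2/5)) / (11/30) = (4/15) / (11/30) = 8/11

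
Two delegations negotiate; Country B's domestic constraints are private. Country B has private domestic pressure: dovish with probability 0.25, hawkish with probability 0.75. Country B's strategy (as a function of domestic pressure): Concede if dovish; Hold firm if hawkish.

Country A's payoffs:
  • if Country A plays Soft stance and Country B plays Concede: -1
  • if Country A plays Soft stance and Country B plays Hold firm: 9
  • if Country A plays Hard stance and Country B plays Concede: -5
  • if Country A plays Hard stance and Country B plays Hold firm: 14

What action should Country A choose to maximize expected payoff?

Hard stance

E[Soft stance] = 0.25·(-1) + 0.75·(9) = 6.5
E[Hard stance] = 0.25·(-5) + 0.75·(14) = 9.25
Best response: Hard stance (9.25 is the largest).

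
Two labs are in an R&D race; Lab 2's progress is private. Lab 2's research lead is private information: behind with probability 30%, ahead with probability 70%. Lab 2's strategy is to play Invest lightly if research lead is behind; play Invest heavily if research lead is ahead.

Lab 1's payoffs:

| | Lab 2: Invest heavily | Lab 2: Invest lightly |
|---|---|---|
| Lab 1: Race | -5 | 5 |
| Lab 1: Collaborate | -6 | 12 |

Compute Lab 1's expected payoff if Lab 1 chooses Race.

E[Race] = 0.3·5 + 0.7·(-5) = 1.5 + (-3.5) = -2

-2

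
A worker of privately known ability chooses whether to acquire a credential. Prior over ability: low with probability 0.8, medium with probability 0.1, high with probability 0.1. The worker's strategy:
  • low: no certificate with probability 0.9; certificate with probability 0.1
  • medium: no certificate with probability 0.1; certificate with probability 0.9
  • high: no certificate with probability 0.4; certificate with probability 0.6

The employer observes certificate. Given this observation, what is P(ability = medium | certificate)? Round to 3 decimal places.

0.391

Apply Bayes' rule using the sender's strategy as the likelihood.
P(certificate) = 0.8·0.1 + 0.1·0.9 + 0.1·0.6 = 0.23
P(medium | certificate) = (0.1·0.9) / 0.23 = 0.09 / 0.23 = 0.391304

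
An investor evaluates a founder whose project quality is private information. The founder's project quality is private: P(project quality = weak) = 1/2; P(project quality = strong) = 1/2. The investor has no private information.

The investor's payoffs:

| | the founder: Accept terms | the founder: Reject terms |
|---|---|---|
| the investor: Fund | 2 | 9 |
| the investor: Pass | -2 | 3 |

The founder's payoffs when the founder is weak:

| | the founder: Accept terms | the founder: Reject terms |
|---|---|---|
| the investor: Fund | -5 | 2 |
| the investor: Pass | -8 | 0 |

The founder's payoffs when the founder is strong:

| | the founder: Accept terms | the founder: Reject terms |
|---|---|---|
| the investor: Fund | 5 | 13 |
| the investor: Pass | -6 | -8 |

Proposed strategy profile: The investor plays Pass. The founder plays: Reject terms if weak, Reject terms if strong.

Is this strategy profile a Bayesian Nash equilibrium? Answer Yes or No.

A profile is a BNE iff every type of every player is best-responding given beliefs about the other side.
The investor plays Pass: E[Pass] = 1/2·(3) + 1/2·(3) = 3; E[Fund] = 9. Not best-responding. ✗
The founder (project quality weak), facing Pass: Accept terms gives -8, Reject terms gives 0. Proposed Reject terms is best. ✓
The founder (project quality strong), facing Pass: Accept terms gives -6, Reject terms gives -8. Proposed Reject terms is not best — profitable deviation exists. ✗

No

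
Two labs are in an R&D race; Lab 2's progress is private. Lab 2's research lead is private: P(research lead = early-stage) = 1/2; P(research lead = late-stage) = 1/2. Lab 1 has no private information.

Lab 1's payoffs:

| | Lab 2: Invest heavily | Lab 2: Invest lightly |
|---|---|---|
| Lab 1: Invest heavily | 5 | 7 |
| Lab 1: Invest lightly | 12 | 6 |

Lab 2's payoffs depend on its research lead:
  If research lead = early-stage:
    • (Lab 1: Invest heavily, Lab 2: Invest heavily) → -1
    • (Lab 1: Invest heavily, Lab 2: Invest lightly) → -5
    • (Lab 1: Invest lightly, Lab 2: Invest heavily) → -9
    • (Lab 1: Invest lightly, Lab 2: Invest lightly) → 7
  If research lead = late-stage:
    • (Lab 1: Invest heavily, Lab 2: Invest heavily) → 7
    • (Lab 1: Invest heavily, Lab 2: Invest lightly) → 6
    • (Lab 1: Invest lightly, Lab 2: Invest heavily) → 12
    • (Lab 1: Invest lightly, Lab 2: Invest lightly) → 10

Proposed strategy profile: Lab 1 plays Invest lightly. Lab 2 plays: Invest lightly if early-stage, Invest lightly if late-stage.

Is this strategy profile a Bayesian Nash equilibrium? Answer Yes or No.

Lab 1 plays Invest lightly: E[Invest lightly] = 1/2·(6) + 1/2·(6) = 6; E[Invest heavily] = 7. Not best-responding. ✗
Lab 2 (research lead early-stage), facing Invest lightly: Invest heavily gives -9, Invest lightly gives 7. Proposed Invest lightly is best. ✓
Lab 2 (research lead late-stage), facing Invest lightly: Invest heavily gives 12, Invest lightly gives 10. Proposed Invest lightly is not best — profitable deviation exists. ✗

No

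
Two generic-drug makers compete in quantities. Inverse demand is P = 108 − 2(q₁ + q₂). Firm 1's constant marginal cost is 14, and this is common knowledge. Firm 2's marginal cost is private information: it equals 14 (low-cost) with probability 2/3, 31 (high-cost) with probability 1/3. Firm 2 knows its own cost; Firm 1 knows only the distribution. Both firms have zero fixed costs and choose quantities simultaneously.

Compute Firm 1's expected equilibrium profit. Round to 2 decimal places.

Type-c best response for Firm 2: q₂(c) = (108 − c)/4 − q₁/2.
Firm 1 maximizes expected profit; its first-order condition is 108 − 4q₁ − 2E[q₂] − 14 = 0.
Substituting E[q₂] and solving: E[c₂] = 19.6667, so q₁ = (108 − 2·14 + 19.6667)/6 = 16.6111.
E[P] = 108 − 2·(q₁ + E[q₂]) = 47.2222; Firm 1's expected profit = (E[P] − 14)·q₁ = (47.2222 − 14)·16.6111 = 551.858.

551.86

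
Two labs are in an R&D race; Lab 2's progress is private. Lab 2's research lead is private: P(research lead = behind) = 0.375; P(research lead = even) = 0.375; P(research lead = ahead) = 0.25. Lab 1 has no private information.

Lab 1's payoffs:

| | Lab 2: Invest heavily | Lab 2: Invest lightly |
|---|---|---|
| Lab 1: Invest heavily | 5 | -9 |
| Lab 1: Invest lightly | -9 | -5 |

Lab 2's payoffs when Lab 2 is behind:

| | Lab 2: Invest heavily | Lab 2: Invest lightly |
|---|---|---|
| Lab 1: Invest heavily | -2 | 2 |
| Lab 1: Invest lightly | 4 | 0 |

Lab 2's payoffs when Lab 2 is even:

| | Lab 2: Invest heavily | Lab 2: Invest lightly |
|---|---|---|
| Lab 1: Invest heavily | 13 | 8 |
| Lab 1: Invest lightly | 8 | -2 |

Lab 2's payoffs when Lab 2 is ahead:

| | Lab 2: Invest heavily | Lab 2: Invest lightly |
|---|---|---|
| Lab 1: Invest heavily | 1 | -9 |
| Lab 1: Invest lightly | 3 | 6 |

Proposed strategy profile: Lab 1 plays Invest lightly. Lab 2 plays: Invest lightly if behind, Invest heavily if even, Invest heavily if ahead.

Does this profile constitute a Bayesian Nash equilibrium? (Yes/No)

A profile is a BNE iff every type of every player is best-responding given beliefs about the other side.
Lab 1 plays Invest lightly: E[Invest lightly] = 0.375·(-5) + 0.375·(-9) + 0.25·(-9) = -7.5; E[Invest heavily] = -0.25. Not best-responding. ✗
Lab 2 (research lead behind), facing Invest lightly: Invest heavily gives 4, Invest lightly gives 0. Proposed Invest lightly is not best — profitable deviation exists. ✗
Lab 2 (research lead even), facing Invest lightly: Invest heavily gives 8, Invest lightly gives -2. Proposed Invest heavily is best. ✓
Lab 2 (research lead ahead), facing Invest lightly: Invest heavily gives 3, Invest lightly gives 6. Proposed Invest heavily is not best — profitable deviation exists. ✗

No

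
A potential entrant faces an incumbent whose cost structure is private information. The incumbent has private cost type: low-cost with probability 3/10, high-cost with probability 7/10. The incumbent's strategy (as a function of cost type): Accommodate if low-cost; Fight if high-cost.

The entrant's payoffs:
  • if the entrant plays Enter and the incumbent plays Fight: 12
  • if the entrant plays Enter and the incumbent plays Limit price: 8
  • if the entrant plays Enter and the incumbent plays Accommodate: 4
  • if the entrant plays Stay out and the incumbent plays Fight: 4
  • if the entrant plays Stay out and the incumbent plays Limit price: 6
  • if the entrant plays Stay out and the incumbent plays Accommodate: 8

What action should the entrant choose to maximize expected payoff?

E[Enter] = 3/10·(4) + 7/10·(12) = 48/5
E[Stay out] = 3/10·(8) + 7/10·(4) = 26/5
Best response: Enter (48/5 is the largest).

Enter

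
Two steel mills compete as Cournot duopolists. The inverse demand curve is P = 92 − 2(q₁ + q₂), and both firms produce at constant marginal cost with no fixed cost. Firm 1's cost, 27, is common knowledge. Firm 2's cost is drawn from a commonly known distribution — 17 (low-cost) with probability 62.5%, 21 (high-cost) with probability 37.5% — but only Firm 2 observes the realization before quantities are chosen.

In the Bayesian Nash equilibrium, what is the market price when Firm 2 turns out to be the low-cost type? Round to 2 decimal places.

Firm 2 with cost c maximizes (92 − 2(q₁+q₂) − c)·q₂, giving q₂(c) = (92 − c − 2q₁)/4.
E[c₂] = 0.625·17 + 0.375·21 = 18.5
Firm 1's FOC against E[q₂] yields q₁ = (92 − 2·27 + E[c₂])/6 = (92 − 54 + 18.5)/6 = 9.41667.
q₂(low-cost) = 14.0417, so P = 92 − 2·(9.41667 + 14.0417) = 45.0833.

45.08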